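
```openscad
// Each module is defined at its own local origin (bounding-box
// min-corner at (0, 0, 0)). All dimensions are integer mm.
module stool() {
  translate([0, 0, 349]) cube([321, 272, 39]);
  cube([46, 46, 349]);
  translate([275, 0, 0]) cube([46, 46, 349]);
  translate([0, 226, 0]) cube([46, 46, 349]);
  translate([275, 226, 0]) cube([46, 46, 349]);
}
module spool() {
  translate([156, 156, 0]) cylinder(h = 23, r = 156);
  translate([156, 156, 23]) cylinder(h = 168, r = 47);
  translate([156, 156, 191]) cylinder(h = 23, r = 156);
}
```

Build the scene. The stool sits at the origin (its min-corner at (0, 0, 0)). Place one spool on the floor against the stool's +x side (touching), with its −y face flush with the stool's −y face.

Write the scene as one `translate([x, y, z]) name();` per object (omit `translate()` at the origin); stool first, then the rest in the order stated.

stool();
translate([321, 0, 0]) spool();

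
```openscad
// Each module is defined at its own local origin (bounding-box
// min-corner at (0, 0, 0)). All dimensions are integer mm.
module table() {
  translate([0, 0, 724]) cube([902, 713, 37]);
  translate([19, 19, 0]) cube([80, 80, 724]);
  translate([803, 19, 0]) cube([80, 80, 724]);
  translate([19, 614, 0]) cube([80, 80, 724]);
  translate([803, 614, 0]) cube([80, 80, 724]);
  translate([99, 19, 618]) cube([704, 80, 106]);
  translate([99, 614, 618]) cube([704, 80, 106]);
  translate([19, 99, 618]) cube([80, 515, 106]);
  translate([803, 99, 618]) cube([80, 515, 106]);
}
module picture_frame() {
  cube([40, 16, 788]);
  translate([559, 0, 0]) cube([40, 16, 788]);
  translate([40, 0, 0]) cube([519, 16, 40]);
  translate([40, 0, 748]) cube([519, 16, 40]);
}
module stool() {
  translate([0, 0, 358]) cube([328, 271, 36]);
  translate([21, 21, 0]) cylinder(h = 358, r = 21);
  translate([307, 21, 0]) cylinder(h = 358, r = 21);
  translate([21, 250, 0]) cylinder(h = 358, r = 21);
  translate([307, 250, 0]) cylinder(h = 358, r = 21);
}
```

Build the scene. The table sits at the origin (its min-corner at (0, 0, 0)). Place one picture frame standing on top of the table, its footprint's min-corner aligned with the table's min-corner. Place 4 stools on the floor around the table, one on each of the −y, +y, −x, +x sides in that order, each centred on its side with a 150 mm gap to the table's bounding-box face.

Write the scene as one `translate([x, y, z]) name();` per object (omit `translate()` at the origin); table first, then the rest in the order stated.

table();
translate([0, 0, 761]) picture_frame();
translate([287, -421, 0]) stool();
translate([287, 863, 0]) stool();
translate([-478, 221, 0]) stool();
translate([1052, 221, 0]) stool();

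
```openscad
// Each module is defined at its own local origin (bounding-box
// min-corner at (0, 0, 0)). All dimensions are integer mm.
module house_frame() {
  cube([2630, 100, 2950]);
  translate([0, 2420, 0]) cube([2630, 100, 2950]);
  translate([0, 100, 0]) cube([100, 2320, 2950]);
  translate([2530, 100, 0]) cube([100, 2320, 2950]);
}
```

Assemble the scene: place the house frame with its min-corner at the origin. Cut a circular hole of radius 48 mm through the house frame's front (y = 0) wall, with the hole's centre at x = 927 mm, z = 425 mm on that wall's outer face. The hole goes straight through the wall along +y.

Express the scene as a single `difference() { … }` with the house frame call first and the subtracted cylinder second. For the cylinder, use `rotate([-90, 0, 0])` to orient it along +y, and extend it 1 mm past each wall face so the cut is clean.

difference() {
  house_frame();
  translate([927, -1, 425]) rotate([-90, 0, 0]) cylinder(h = 102, r = 48);
}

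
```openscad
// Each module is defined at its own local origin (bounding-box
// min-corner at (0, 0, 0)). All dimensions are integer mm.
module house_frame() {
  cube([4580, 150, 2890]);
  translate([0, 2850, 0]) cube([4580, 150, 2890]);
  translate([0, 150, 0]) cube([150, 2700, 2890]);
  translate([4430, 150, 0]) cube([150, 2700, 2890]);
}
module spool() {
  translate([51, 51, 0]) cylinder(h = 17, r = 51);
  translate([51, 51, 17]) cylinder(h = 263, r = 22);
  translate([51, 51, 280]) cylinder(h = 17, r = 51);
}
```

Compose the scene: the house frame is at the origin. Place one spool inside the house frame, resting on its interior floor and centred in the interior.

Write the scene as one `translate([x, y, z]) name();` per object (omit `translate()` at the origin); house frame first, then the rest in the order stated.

house_frame();
translate([2239, 1449, 0]) spool();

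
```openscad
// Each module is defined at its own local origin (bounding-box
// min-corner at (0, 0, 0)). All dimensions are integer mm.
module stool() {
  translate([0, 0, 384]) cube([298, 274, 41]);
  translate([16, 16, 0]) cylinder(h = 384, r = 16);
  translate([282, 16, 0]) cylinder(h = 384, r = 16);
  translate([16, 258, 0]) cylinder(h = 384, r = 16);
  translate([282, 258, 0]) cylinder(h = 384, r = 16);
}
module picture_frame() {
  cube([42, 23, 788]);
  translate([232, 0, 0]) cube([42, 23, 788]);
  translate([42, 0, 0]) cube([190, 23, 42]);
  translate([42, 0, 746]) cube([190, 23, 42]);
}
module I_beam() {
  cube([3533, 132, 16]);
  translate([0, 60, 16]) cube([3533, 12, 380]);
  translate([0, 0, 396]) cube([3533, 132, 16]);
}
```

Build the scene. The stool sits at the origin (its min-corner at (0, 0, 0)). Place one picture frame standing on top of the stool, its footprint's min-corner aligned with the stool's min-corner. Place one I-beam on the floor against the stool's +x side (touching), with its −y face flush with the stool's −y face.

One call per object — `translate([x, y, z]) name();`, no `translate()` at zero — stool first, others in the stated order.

stool();
translate([0, 0, 425]) picture_frame();
translate([298, 0, 0]) I_beam();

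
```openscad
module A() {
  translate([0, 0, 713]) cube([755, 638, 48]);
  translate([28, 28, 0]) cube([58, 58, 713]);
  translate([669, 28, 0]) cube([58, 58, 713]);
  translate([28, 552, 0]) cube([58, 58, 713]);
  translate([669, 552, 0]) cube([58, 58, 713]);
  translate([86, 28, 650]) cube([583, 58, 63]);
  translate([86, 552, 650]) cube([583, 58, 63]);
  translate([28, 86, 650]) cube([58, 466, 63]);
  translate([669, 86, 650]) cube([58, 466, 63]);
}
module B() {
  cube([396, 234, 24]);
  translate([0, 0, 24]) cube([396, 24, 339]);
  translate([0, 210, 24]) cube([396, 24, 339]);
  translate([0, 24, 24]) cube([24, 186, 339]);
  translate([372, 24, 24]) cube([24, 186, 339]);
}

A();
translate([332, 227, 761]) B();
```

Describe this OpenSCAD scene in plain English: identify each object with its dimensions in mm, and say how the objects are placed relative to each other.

A is a rectangular dining table. The top is 755×638×48 mm with its upper surface at z = 761 mm. It stands on four 58×58 mm square legs, each inset 28 mm from the nearest pair of top edges, running from the floor to the underside of the top. Four apron rails, 58 mm thick and 63 mm tall, run between adjacent legs with their top edges flush with the underside of the top and their outer faces flush with the legs' outer faces.

B is an open storage box with external size 396×234×363 mm and wall thickness 24 mm (the base is also 24 mm thick). The base covers the whole footprint; the four walls stand on the base, with the y-facing walls full-width and the x-facing walls fitting between their inner faces.

The open box is on top of the table.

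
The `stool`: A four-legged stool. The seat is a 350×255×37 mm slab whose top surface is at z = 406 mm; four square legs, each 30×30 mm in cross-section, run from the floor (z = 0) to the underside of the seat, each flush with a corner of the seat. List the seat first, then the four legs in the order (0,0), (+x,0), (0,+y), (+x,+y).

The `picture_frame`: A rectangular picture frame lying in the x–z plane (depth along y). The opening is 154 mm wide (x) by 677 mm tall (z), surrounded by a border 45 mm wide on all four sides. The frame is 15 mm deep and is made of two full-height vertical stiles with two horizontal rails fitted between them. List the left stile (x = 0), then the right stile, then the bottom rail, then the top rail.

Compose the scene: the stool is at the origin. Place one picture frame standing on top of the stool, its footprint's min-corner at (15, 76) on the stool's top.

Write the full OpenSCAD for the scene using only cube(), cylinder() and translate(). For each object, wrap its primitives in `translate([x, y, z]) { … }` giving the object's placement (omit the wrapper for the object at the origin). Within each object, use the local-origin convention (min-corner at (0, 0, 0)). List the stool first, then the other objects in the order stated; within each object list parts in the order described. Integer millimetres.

translate([0, 0, 369]) cube([350, 255, 37]);
cube([30, 30, 369]);
translate([320, 0, 0]) cube([30, 30, 369]);
translate([0, 225, 0]) cube([30, 30, 369]);
translate([320, 225, 0]) cube([30, 30, 369]);
translate([15, 76, 406]) {
  cube([45, 15, 767]);
  translate([199, 0, 0]) cube([45, 15, 767]);
  translate([45, 0, 0]) cube([154, 15, 45]);
  translate([45, 0, 722]) cube([154, 15, 45]);
}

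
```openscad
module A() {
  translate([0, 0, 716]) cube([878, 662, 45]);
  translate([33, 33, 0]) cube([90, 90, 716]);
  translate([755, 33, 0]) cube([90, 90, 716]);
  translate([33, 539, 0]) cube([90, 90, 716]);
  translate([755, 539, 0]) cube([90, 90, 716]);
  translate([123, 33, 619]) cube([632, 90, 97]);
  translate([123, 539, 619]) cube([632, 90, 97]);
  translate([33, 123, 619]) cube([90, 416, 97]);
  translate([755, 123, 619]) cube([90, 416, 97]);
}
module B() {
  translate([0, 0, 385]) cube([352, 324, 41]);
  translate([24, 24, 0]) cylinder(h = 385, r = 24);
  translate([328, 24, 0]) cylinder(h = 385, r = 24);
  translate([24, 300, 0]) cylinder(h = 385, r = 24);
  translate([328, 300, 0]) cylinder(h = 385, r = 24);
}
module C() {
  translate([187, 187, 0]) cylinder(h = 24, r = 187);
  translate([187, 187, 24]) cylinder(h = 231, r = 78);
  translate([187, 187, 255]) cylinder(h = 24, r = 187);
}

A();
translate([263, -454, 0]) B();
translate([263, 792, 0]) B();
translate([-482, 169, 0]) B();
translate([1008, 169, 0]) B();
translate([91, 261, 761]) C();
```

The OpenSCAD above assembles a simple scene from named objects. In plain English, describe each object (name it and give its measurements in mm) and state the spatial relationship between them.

A is a rectangular dining table. The top is 878×662×45 mm with its upper surface at z = 761 mm. It stands on four 90×90 mm square legs, each inset 33 mm from the nearest pair of top edges, running from the floor to the underside of the top. Four apron rails, 90 mm thick and 97 mm tall, run between adjacent legs with their top edges flush with the underside of the top and their outer faces flush with the legs' outer faces.

B is a four-legged stool. The seat is 352×324 mm, 41 mm thick, top at z = 426 mm. It stands on four round legs, each 48 mm in diameter, from z = 0 to the seat underside, each leg's axis is inset half a diameter from the nearest pair of seat edges (so the leg's bounding box is flush with the corner).

C is a spool: two coaxial disc flanges of radius 187 mm and thickness 24 mm, joined by a core cylinder of radius 78 mm and height 231 mm. The lower flange rests on z = 0 and the three cylinders share a vertical axis.

Four stools sit around the table at the −y, +y, −x, +x sides. The spool is on top of the table.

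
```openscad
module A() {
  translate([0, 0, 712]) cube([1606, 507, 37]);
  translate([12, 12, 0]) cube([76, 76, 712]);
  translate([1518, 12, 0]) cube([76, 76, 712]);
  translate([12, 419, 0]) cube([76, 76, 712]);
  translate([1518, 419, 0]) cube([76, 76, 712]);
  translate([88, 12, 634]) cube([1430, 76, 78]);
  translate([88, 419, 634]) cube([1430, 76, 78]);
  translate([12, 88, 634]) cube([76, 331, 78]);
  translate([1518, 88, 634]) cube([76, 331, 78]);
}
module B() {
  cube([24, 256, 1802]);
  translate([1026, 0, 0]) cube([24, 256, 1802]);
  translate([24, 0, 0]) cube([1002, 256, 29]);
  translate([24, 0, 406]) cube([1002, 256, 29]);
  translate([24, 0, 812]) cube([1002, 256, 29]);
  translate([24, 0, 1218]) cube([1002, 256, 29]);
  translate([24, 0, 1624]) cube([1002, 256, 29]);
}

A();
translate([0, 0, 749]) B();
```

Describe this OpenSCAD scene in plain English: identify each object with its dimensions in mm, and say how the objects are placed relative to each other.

A is a rectangular dining table. The top is 1606×507×37 mm with its upper surface at z = 749 mm. It stands on four 76×76 mm square legs, each inset 12 mm from the nearest pair of top edges, running from the floor to the underside of the top. Four apron rails, 76 mm thick and 78 mm tall, run between adjacent legs with their top edges flush with the underside of the top and their outer faces flush with the legs' outer faces.

B is a bookshelf 1050 mm wide overall, 256 mm deep and 1802 mm tall. The two sides are 24 mm thick vertical panels. 5 horizontal shelves of 29 mm thickness span between the inner faces of the sides; the lowest shelf sits on the floor and shelves are stacked with a clear vertical gap of 377 mm between each pair.

The bookshelf is on top of the table.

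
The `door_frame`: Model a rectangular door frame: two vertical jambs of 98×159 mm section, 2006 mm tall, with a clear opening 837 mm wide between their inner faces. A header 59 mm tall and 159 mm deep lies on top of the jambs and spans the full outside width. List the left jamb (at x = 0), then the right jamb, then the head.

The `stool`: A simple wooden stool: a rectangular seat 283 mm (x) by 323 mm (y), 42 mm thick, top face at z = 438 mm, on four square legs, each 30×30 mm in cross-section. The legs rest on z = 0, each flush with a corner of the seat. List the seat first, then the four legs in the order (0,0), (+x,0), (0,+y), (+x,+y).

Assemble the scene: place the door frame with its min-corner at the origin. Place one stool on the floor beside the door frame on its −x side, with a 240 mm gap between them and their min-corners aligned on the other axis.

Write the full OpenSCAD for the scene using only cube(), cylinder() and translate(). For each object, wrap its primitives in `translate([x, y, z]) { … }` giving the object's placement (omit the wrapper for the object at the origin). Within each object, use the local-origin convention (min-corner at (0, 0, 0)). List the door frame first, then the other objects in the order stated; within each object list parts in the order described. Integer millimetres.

cube([98, 159, 2006]);
translate([935, 0, 0]) cube([98, 159, 2006]);
translate([0, 0, 2006]) cube([1033, 159, 59]);
translate([-523, 0, 0]) {
  translate([0, 0, 396]) cube([283, 323, 42]);
  cube([30, 30, 396]);
  translate([253, 0, 0]) cube([30, 30, 396]);
  translate([0, 293, 0]) cube([30, 30, 396]);
  translate([253, 293, 0]) cube([30, 30, 396]);
}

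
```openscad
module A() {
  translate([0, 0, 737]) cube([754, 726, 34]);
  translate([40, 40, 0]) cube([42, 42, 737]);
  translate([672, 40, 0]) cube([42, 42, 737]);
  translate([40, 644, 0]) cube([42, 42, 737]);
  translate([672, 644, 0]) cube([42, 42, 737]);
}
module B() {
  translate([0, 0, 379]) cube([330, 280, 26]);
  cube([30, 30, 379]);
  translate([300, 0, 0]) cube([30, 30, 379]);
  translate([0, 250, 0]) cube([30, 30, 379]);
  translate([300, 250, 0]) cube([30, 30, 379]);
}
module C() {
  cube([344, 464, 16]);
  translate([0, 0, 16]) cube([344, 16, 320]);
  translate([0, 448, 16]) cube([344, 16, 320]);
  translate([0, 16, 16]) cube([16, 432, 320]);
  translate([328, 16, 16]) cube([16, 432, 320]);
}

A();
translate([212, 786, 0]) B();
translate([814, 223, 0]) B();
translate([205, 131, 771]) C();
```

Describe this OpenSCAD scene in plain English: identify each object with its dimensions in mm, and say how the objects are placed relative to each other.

A is a table with a 754×726 mm rectangular top, 34 mm thick, top surface at z = 771 mm, supported by four 42×42 mm square legs, each inset 40 mm from the nearest pair of top edges, running from the floor.

B is a simple wooden stool: a rectangular seat 330 mm (x) by 280 mm (y), 26 mm thick, top face at z = 405 mm, on four square legs, each 30×30 mm in cross-section. The legs rest on z = 0, each flush with a corner of the seat.

C is an open-topped rectangular box: outside dimensions 344×464×336 mm, with a uniform wall and base thickness of 16 mm. The base is a full 344×464 slab on the floor; four walls sit on top of the base. The front and back walls (the −y and +y sides) span the full width; the two side walls fit between them.

Two stools sit around the table at the +y, +x sides. The open box is on top of the table, centred.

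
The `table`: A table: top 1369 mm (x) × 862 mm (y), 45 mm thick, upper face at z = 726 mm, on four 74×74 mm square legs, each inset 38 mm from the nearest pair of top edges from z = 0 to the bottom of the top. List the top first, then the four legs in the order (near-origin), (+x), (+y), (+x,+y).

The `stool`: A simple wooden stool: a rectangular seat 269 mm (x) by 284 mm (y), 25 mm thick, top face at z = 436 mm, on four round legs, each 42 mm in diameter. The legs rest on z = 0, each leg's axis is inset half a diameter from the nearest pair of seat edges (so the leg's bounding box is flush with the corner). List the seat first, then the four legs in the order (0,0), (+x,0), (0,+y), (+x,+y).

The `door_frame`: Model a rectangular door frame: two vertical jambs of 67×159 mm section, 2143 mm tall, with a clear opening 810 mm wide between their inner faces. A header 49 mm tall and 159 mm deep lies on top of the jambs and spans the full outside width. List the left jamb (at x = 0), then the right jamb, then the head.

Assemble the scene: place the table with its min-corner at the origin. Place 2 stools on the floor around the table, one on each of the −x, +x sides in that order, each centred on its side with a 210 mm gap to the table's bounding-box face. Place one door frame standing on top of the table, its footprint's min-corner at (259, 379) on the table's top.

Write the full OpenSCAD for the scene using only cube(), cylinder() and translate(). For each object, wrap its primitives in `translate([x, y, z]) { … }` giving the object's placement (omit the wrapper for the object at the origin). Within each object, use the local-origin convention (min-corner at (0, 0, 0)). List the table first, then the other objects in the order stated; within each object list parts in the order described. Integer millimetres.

translate([0, 0, 681]) cube([1369, 862, 45]);
translate([38, 38, 0]) cube([74, 74, 681]);
translate([1257, 38, 0]) cube([74, 74, 681]);
translate([38, 750, 0]) cube([74, 74, 681]);
translate([1257, 750, 0]) cube([74, 74, 681]);
translate([-479, 289, 0]) {
  translate([0, 0, 411]) cube([269, 284, 25]);
  translate([21, 21, 0]) cylinder(h = 411, r = 21);
  translate([248, 21, 0]) cylinder(h = 411, r = 21);
  translate([21, 263, 0]) cylinder(h = 411, r = 21);
  translate([248, 263, 0]) cylinder(h = 411, r = 21);
}
translate([1579, 289, 0]) {
  translate([0, 0, 411]) cube([269, 284, 25]);
  translate([21, 21, 0]) cylinder(h = 411, r = 21);
  translate([248, 21, 0]) cylinder(h = 411, r = 21);
  translate([21, 263, 0]) cylinder(h = 411, r = 21);
  translate([248, 263, 0]) cylinder(h = 411, r = 21);
}
translate([259, 379, 726]) {
  cube([67, 159, 2143]);
  translate([877, 0, 0]) cube([67, 159, 2143]);
  translate([0, 0, 2143]) cube([944, 159, 49]);
}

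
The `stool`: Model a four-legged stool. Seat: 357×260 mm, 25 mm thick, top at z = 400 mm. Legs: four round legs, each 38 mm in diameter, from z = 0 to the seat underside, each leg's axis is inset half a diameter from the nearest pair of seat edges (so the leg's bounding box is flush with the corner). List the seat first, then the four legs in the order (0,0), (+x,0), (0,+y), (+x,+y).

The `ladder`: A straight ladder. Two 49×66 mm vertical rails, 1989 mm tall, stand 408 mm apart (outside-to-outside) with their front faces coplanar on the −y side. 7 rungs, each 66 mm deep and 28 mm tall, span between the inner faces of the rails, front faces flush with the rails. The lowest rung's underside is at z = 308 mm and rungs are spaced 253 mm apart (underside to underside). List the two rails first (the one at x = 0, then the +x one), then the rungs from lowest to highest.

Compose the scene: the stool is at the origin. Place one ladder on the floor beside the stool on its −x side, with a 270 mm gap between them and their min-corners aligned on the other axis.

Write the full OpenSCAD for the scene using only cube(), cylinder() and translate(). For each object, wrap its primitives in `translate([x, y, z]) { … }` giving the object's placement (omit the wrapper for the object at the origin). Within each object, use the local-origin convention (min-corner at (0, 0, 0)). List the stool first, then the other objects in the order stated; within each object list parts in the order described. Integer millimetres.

translate([0, 0, 375]) cube([357, 260, 25]);
translate([19, 19, 0]) cylinder(h = 375, r = 19);
translate([338, 19, 0]) cylinder(h = 375, r = 19);
translate([19, 241, 0]) cylinder(h = 375, r = 19);
translate([338, 241, 0]) cylinder(h = 375, r = 19);
translate([-678, 0, 0]) {
  cube([49, 66, 1989]);
  translate([359, 0, 0]) cube([49, 66, 1989]);
  translate([49, 0, 308]) cube([310, 66, 28]);
  translate([49, 0, 561]) cube([310, 66, 28]);
  translate([49, 0, 814]) cube([310, 66, 28]);
  translate([49, 0, 1067]) cube([310, 66, 28]);
  translate([49, 0, 1320]) cube([310, 66, 28]);
  translate([49, 0, 1573]) cube([310, 66, 28]);
  translate([49, 0, 1826]) cube([310, 66, 28]);
}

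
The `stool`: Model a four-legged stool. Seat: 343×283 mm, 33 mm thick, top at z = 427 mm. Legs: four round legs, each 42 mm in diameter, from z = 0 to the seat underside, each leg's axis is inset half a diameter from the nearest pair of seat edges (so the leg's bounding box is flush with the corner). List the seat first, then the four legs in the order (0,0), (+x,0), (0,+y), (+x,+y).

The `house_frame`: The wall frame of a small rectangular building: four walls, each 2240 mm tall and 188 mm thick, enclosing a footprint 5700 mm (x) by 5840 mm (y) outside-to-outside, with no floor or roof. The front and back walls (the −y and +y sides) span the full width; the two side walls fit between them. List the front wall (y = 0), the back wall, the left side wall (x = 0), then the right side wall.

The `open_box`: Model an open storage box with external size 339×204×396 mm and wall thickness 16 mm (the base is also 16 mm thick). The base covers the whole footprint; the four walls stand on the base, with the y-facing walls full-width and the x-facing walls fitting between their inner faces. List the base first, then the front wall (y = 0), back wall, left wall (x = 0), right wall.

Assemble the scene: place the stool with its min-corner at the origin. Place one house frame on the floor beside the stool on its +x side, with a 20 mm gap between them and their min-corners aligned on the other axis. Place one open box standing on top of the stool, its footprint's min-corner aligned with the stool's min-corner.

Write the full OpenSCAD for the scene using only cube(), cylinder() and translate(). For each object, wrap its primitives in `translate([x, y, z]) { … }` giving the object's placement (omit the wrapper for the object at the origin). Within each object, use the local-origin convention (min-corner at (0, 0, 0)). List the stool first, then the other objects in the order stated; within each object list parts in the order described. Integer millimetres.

translate([0, 0, 394]) cube([343, 283, 33]);
translate([21, 21, 0]) cylinder(h = 394, r = 21);
translate([322, 21, 0]) cylinder(h = 394, r = 21);
translate([21, 262, 0]) cylinder(h = 394, r = 21);
translate([322, 262, 0]) cylinder(h = 394, r = 21);
translate([363, 0, 0]) {
  cube([5700, 188, 2240]);
  translate([0, 5652, 0]) cube([5700, 188, 2240]);
  translate([0, 188, 0]) cube([188, 5464, 2240]);
  translate([5512, 188, 0]) cube([188, 5464, 2240]);
}
translate([0, 0, 427]) {
  cube([339, 204, 16]);
  translate([0, 0, 16]) cube([339, 16, 380]);
  translate([0, 188, 16]) cube([339, 16, 380]);
  translate([0, 16, 16]) cube([16, 172, 380]);
  translate([323, 16, 16]) cube([16, 172, 380]);
}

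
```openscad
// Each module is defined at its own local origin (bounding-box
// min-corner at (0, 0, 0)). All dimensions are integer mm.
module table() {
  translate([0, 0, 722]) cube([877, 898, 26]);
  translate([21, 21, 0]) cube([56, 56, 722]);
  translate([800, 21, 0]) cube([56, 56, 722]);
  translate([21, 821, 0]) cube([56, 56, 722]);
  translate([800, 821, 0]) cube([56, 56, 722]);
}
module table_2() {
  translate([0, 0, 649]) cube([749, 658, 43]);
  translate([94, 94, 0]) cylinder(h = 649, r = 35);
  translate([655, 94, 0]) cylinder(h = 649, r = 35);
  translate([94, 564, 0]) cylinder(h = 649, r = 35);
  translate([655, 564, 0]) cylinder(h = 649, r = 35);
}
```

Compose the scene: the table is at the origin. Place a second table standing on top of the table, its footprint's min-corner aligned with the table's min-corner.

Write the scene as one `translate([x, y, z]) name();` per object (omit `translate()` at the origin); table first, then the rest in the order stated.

table();
translate([0, 0, 748]) table_2();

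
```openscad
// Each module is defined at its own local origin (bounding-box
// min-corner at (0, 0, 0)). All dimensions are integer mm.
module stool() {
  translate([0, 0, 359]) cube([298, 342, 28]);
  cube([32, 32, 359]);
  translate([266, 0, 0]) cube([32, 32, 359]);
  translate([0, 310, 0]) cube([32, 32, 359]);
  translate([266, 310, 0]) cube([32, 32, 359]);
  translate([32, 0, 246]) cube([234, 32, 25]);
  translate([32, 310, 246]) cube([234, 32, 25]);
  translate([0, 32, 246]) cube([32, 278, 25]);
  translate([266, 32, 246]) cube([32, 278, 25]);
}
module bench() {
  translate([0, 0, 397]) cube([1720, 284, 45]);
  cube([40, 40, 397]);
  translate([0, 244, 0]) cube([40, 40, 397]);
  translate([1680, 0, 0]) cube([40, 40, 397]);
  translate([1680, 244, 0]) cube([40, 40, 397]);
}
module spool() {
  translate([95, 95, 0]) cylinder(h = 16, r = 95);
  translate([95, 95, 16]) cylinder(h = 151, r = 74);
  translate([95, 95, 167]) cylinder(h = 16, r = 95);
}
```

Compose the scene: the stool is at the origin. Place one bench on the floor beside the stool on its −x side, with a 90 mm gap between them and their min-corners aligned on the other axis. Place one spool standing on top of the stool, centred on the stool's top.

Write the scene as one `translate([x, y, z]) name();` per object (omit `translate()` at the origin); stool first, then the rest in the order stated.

stool();
translate([-1810, 0, 0]) bench();
translate([54, 76, 387]) spool();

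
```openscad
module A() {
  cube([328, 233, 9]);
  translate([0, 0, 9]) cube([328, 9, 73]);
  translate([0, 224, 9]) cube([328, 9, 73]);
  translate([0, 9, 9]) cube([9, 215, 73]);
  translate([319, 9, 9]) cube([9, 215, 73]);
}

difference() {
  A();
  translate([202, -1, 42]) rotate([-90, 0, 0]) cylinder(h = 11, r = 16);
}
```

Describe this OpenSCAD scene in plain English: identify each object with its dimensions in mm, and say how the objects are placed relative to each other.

A is an open-topped rectangular box: outside dimensions 328×233×82 mm, with a uniform wall and base thickness of 9 mm. The base is a full 328×233 slab on the floor; four walls sit on top of the base. The front and back walls (the −y and +y sides) span the full width; the two side walls fit between them.

The open box has a circular hole of radius 16 mm through its front wall, centred at (x = 202, z = 42).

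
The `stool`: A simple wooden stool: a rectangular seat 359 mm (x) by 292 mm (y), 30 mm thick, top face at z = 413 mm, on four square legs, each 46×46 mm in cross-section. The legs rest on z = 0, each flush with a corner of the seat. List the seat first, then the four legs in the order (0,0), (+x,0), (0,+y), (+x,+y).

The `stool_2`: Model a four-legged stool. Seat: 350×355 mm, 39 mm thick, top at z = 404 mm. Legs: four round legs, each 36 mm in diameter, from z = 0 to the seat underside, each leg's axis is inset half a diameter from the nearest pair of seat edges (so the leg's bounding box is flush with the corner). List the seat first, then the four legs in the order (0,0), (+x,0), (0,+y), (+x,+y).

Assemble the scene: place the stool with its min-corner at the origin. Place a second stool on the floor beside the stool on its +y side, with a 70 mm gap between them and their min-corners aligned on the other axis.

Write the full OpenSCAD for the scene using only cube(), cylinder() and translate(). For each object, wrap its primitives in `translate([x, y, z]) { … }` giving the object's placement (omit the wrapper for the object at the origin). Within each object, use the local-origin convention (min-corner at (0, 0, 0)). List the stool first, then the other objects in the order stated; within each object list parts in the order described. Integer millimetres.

translate([0, 0, 383]) cube([359, 292, 30]);
cube([46, 46, 383]);
translate([313, 0, 0]) cube([46, 46, 383]);
translate([0, 246, 0]) cube([46, 46, 383]);
translate([313, 246, 0]) cube([46, 46, 383]);
translate([0, 362, 0]) {
  translate([0, 0, 365]) cube([350, 355, 39]);
  translate([18, 18, 0]) cylinder(h = 365, r = 18);
  translate([332, 18, 0]) cylinder(h = 365, r = 18);
  translate([18, 337, 0]) cylinder(h = 365, r = 18);
  translate([332, 337, 0]) cylinder(h = 365, r = 18);
}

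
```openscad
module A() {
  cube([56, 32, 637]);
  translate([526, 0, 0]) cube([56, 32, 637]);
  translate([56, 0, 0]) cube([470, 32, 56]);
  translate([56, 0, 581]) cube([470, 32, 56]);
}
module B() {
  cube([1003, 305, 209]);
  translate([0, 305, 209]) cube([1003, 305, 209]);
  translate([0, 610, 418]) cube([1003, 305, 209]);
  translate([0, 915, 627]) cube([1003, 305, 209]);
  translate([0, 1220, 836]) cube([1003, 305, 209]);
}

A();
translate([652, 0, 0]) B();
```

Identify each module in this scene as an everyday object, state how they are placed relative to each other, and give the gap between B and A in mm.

A is a picture frame. B is a staircase. The staircase is on the floor beside the picture frame on its +x side. The gap between the staircase and the picture frame is 70 mm.

The staircase's nearest face is 70 mm from the picture frame's +x face.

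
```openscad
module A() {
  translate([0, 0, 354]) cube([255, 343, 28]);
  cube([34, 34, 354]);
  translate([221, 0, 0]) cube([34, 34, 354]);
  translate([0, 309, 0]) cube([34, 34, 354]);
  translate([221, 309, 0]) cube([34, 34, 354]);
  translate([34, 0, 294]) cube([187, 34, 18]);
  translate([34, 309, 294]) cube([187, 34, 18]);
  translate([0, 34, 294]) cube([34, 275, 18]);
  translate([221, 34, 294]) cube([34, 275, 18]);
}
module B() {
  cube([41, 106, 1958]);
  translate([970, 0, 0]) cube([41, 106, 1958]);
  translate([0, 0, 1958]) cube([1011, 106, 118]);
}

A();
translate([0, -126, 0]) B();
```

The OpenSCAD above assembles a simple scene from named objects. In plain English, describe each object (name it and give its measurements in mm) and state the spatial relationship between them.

A is a four-legged stool. The seat is a 255×343×28 mm slab whose top surface is at z = 382 mm; four square legs, each 34×34 mm in cross-section, run from the floor (z = 0) to the underside of the seat, each flush with a corner of the seat. Four stretchers, 34 mm wide and 18 mm tall, connect adjacent legs with their undersides at z = 294 mm, each running between the inner faces of the legs it joins and aligned with the legs' outer faces on the other axis.

B is a door frame. The clear opening is 929 mm wide and 1958 mm high. Two 41 mm wide jambs, 106 mm deep, stand either side of the opening from the floor to the top of the opening. A 118 mm thick head sits across the top of both jambs, spanning the full outside width of the frame.

The door frame is on the floor beside the stool on its −y side.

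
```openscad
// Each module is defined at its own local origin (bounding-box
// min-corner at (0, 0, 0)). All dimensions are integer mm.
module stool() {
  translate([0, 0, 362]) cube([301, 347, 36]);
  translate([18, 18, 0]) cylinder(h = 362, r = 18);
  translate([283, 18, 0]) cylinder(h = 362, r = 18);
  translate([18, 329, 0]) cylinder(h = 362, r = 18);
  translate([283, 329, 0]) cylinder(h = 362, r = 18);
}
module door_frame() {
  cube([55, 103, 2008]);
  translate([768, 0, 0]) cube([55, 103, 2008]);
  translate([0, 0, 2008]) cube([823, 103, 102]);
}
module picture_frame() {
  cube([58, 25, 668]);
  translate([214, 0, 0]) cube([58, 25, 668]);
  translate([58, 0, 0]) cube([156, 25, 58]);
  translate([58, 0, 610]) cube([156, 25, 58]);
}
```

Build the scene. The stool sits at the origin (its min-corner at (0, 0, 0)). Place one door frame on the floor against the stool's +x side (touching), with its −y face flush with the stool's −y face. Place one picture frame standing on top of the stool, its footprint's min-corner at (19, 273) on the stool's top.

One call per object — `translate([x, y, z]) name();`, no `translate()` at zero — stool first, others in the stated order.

stool();
translate([301, 0, 0]) door_frame();
translate([19, 273, 398]) picture_frame();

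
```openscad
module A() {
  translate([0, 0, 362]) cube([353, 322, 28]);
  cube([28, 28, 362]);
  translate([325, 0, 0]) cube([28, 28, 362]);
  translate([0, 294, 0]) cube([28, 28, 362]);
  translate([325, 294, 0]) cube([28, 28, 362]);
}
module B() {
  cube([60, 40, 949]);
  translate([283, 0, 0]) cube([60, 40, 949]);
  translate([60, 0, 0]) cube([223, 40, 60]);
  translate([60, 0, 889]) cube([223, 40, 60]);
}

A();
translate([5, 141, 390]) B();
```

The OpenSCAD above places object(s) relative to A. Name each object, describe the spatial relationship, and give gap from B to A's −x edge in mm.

The picture frame's min-x is at 5; the stool's min-x is 0; gap = 5 mm.

A is a stool. B is a picture frame. The picture frame is on top of the stool, centred. The gap from the picture frame to the stool's −x edge is 5 mm.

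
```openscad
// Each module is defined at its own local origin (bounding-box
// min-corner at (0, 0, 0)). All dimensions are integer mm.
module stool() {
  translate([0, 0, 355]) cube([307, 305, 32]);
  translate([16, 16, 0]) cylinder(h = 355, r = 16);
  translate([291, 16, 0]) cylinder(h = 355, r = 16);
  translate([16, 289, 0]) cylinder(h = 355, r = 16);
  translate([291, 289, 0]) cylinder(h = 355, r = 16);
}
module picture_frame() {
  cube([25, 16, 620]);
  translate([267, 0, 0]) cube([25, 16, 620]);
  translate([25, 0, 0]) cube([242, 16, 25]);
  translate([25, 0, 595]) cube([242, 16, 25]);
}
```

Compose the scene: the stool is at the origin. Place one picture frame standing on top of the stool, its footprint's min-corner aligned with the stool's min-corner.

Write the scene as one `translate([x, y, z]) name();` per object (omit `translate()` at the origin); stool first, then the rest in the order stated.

stool();
translate([0, 0, 387]) picture_frame();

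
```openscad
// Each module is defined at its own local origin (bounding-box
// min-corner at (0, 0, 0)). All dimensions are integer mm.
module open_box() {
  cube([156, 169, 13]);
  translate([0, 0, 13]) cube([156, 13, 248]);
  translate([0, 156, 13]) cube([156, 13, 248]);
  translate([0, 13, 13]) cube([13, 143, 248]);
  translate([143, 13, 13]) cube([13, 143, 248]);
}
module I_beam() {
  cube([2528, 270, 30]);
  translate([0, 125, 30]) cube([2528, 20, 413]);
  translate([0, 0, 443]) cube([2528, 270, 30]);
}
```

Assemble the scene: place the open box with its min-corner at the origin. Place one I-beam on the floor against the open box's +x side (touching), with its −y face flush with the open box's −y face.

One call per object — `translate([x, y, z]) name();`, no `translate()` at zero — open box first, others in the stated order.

open_box();
translate([156, 0, 0]) I_beam();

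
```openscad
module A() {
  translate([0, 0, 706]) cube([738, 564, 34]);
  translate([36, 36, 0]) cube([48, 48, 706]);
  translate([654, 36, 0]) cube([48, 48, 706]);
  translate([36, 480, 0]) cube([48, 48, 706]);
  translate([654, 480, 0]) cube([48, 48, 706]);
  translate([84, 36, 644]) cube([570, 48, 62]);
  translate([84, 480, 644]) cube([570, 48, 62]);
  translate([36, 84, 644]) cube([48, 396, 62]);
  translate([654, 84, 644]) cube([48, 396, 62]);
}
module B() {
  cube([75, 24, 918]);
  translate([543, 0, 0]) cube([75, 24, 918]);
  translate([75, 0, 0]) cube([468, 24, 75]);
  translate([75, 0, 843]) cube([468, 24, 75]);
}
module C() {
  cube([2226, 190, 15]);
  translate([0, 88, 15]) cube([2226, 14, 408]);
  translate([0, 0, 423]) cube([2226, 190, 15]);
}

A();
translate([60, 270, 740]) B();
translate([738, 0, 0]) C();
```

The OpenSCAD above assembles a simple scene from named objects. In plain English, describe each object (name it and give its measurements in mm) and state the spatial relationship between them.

A is a table with a 738×564 mm rectangular top, 34 mm thick, top surface at z = 740 mm, supported by four 48×48 mm square legs, each inset 36 mm from the nearest pair of top edges, running from the floor. Four apron rails, 48 mm thick and 62 mm tall, run between adjacent legs with their top edges flush with the underside of the top and their outer faces flush with the legs' outer faces.

B is a picture frame with a 468×768 mm rectangular opening (x by z) and a uniform 75 mm border on every side. Frame depth is 24 mm along y. It is built from two vertical stiles running the full outside height and two horizontal rails spanning the gap between the stiles.

C is an I-beam lying along x, 2226 mm long. Overall section height 438 mm. Two flanges 190 mm wide (y) and 15 mm thick, one on the floor and one at the top; a web 14 mm thick runs between them, centred on the flange width.

The picture frame is on top of the table, centred. The I-beam is against the table's +x side, with their −y faces flush.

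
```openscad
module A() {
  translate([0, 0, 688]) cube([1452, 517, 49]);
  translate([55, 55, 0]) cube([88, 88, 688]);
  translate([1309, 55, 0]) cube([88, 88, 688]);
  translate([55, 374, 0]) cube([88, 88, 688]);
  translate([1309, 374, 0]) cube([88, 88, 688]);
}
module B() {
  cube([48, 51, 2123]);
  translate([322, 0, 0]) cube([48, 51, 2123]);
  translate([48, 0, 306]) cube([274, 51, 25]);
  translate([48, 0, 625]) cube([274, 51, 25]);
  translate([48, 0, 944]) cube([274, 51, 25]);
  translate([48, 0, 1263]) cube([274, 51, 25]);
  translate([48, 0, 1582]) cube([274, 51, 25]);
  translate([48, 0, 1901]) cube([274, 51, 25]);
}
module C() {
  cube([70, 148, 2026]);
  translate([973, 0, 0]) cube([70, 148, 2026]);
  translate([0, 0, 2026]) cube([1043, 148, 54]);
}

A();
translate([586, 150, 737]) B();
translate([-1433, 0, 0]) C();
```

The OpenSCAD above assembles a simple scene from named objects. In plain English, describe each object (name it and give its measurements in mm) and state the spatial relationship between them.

A is a table: top 1452 mm (x) × 517 mm (y), 49 mm thick, upper face at z = 737 mm, on four 88×88 mm square legs, each inset 55 mm from the nearest pair of top edges, running from z = 0 to the bottom of the top.

B is a wooden ladder with two side rails of 48×51 mm section and 2123 mm height, set 370 mm apart overall. Between them run 6 rectangular rungs (51 mm deep, 25 mm thick), front faces flush with the rails' −y face. The bottom of the first rung is 306 mm above the floor and each subsequent rung is 319 mm higher than the one below.

C is a rectangular door frame: two vertical jambs of 70×148 mm section, 2026 mm tall, with a clear opening 903 mm wide between their inner faces. A header 54 mm tall and 148 mm deep lies on top of the jambs and spans the full outside width.

The ladder is on top of the table. The door frame is on the floor beside the table on its −x side.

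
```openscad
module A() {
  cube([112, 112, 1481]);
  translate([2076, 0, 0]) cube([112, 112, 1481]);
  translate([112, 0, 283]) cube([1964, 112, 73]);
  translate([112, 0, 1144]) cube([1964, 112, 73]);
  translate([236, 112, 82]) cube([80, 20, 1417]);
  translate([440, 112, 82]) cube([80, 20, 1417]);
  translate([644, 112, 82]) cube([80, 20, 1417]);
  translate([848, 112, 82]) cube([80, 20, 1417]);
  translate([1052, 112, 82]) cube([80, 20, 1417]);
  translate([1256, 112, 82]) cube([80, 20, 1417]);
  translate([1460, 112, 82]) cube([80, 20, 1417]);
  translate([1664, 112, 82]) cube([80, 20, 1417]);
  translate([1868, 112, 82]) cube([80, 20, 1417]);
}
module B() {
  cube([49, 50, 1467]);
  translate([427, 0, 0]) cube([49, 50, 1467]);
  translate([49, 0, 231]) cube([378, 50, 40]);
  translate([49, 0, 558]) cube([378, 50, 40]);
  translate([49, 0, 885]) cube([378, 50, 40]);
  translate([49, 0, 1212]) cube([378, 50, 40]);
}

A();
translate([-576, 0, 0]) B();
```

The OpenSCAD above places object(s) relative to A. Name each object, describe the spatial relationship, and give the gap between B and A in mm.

The ladder's nearest face is 100 mm from the fence section's −x face.

A is a fence section. B is a ladder. The ladder is on the floor beside the fence section on its −x side. The gap between the ladder and the fence section is 100 mm.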